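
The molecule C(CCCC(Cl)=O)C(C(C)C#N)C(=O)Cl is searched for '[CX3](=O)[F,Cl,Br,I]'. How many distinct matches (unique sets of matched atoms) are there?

2

[CX3](=O)[F,Cl,Br,I] is the SMARTS for an acyl halide: a carbonyl carbon bonded to a halogen.
The molecule carries 2 separate instances of an acyl chloride (-C(=O)Cl) meeting every constraint; each maps to a distinct set of atoms, giving 2 matches.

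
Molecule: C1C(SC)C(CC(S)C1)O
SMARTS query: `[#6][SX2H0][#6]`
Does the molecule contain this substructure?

The pattern [#6][SX2H0][#6] describes an aliphatic sulfur bridging two carbons with no H on the sulfur — a thioether.
The molecule carries a methylthio ether (-SCH3), whose atoms satisfy every constraint of the query, so the pattern matches.

Yes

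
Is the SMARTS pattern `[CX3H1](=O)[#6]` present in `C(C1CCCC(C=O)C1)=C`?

Yes

The pattern [CX3H1](=O)[#6] describes an sp2 carbon with one H, double-bonded to O and single-bonded to carbon — an aldehyde.
The molecule carries an aldehyde (-CHO), whose atoms satisfy every constraint of the query, so the pattern matches.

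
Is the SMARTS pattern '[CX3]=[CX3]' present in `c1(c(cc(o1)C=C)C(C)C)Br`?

Yes

The pattern [CX3]=[CX3] describes a non-aromatic C=C double bond between two sp2 carbons — an alkene.
The molecule carries a vinyl group (-CH=CH2), whose atoms satisfy every constraint of the query, so the pattern matches.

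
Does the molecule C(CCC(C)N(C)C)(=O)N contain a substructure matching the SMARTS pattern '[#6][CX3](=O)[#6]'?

No

The pattern [#6][CX3](=O)[#6] describes a carbonyl carbon (no H) flanked by two carbons — a ketone.
The closest candidate here is a primary amide (-C(=O)NH2), but one neighbour of the carbonyl carbon is N, not C. No other fragment satisfies the full query, so there is no match.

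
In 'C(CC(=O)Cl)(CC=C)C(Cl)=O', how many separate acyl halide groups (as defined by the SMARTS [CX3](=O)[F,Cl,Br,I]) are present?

2

[CX3](=O)[F,Cl,Br,I] is the SMARTS for an acyl halide: a carbonyl carbon bonded to a halogen.
The molecule carries 2 separate instances of an acyl chloride (-C(=O)Cl) meeting every constraint; each maps to a distinct set of atoms, giving 2 matches.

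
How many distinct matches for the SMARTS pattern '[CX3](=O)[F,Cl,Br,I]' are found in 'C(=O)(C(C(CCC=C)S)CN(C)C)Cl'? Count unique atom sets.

1

[CX3](=O)[F,Cl,Br,I] is the SMARTS for an acyl halide: a carbonyl carbon bonded to a halogen.
Exactly one fragment in the molecule meets all constraints, giving 1 match.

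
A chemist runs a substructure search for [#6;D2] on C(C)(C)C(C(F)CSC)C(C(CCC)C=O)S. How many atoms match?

Check the 17 heavy atoms by environment: 4× C (D2) → match; 5× C (D3) → no; 1× S (D1) → no; 4× C (D1) → no; 1× O (D1) → no; 1× S (D2) → no; 1× F (D1) → no.
That gives 4 matching atoms.

4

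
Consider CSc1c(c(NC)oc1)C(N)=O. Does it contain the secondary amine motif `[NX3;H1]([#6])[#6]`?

Yes

The pattern [NX3;H1]([#6])[#6] describes a trivalent nitrogen with one H, bonded to two carbons — a secondary amine.
The molecule carries an N-methylamino group (-NHCH3), whose atoms satisfy every constraint of the query, so the pattern matches.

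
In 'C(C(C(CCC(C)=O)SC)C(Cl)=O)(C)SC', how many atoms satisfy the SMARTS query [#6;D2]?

2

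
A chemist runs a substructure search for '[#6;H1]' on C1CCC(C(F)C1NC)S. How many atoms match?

3

The query [#6;H1] means: any carbon bearing exactly one hydrogen.
Check the 10 heavy atoms by environment: 3× C (H1) → match; 3× C (H2) → no; 1× N (H1) → no; 1× C (H3) → no; 1× F (H0) → no; 1× S (H1) → no.
That gives 3 matching atoms.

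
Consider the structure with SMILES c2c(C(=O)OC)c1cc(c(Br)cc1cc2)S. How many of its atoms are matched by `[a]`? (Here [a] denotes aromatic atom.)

10

Check the 16 heavy atoms by environment: 10× c (aromatic) → match; 2× C → no; 2× O → no; 1× S → no; 1× Br → no.
That gives 10 matching atoms.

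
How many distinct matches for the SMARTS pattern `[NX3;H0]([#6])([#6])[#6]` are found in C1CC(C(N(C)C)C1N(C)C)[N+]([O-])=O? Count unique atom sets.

2

[NX3;H0]([#6])([#6])[#6] is the SMARTS for a tertiary amine: a trivalent nitrogen with no H, bonded to three carbons.
The molecule carries 2 separate instances of a dimethylamino group (-N(CH3)2) meeting every constraint; each maps to a distinct set of atoms, giving 2 matches.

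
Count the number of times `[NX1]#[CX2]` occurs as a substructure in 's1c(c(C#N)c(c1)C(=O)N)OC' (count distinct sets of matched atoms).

[NX1]#[CX2] is the SMARTS for a nitrile: a nitrogen triple-bonded to a two-connected carbon.
Exactly one fragment in the molecule meets all constraints, giving 1 match.

1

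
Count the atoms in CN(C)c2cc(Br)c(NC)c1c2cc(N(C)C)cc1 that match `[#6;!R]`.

5

The query [#6;!R] means: carbon not in any ring.
Check the 19 heavy atoms by environment: 10× c (aromatic, in 6-ring) → no; 1× Br (acyclic) → no; 3× N (acyclic) → no; 5× C (acyclic) → match.
That gives 5 matching atoms.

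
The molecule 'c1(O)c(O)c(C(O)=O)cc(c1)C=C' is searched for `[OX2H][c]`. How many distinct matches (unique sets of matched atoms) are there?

[OX2H][c] is the SMARTS for a phenol: a hydroxyl oxygen attached to an aromatic carbon.
The molecule carries 2 separate instances of a hydroxyl group (-OH) meeting every constraint; each maps to a distinct set of atoms, giving 2 matches.

2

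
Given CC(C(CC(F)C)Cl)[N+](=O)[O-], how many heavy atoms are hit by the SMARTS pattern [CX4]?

6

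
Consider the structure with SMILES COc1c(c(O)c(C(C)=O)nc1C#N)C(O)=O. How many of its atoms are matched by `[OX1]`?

2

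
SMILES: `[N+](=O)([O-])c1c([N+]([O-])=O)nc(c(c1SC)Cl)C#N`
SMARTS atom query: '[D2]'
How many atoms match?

3

Check the 17 heavy atoms by environment: 1× n (aromatic, D2) → match; 5× c (aromatic, D3) → no; 2× N (charge +1, D3) → no; 2× O (charge -1, D1) → no; 2× O (D1) → no; 1× C (D2) → match; 1× N (D1) → no; 1× S (D2) → match; 1× C (D1) → no; 1× Cl (D1) → no.
Summing the matching environments: 1 + 1 + 1 = 3 matching atoms.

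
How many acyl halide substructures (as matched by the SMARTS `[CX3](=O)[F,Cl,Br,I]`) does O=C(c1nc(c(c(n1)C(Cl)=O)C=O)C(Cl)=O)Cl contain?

3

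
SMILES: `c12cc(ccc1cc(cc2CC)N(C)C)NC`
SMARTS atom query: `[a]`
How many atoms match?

10

The query [a] means: a matches any aromatic atom.
Check the 17 heavy atoms by environment: 10× c (aromatic) → match; 2× N → no; 5× C → no.
That gives 10 matching atoms.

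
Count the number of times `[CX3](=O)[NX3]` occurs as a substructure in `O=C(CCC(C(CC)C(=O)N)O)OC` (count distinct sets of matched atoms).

1

[CX3](=O)[NX3] is the SMARTS for an amide: a carbonyl carbon bonded to a trivalent nitrogen.
Exactly one fragment in the molecule meets all constraints, giving 1 match.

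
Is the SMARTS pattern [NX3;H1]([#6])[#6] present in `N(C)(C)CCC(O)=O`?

No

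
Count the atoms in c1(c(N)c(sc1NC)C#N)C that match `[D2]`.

The query [D2] means: atom with exactly two heavy-atom neighbours.
Check the 11 heavy atoms by environment: 1× s (aromatic, D2) → match; 4× c (aromatic, D3) → no; 1× N (D2) → match; 2× C (D1) → no; 1× C (D2) → match; 2× N (D1) → no.
Summing the matching environments: 1 + 1 + 1 = 3 matching atoms.

3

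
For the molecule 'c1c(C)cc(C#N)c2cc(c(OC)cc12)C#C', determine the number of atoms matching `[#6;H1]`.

5

The query [#6;H1] means: any carbon bearing exactly one hydrogen.
Check the 17 heavy atoms by environment: 6× c (aromatic, H0) → no; 4× c (aromatic, H1) → match; 1× O (H0) → no; 2× C (H3) → no; 2× C (H0) → no; 1× N (H0) → no; 1× C (H1) → match.
Summing the matching environments: 4 + 1 = 5 matching atoms.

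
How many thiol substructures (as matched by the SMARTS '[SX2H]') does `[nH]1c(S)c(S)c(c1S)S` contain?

4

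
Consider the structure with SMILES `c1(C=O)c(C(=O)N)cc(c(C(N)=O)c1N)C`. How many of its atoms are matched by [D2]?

2

Check the 16 heavy atoms by environment: 1× c (aromatic, D2) → match; 5× c (aromatic, D3) → no; 1× C (D1) → no; 1× C (D2) → match; 3× O (D1) → no; 2× C (D3) → no; 3× N (D1) → no.
Summing the matching environments: 1 + 1 = 2 matching atoms.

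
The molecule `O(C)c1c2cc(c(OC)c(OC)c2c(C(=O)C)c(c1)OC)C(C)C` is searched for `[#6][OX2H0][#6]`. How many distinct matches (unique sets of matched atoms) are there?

4

[#6][OX2H0][#6] is the SMARTS for an ether: an aliphatic oxygen bridging two carbons with no H on the oxygen.
The molecule carries 4 separate instances of a methoxy ether (-OCH3) meeting every constraint; each maps to a distinct set of atoms, giving 4 matches.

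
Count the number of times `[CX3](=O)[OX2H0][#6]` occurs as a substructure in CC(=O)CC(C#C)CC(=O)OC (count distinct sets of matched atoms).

[CX3](=O)[OX2H0][#6] is the SMARTS for an ester: a carbonyl carbon bonded to an oxygen that is itself bonded to carbon (no H on that O).
Exactly one fragment in the molecule meets all constraints, giving 1 match.

1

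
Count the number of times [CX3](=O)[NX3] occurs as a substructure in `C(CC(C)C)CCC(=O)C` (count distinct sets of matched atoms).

0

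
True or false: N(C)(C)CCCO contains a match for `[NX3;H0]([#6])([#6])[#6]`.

The pattern [NX3;H0]([#6])([#6])[#6] describes a trivalent nitrogen with no H, bonded to three carbons — a tertiary amine.
The molecule carries a dimethylamino group (-N(CH3)2), whose atoms satisfy every constraint of the query, so the pattern matches.

True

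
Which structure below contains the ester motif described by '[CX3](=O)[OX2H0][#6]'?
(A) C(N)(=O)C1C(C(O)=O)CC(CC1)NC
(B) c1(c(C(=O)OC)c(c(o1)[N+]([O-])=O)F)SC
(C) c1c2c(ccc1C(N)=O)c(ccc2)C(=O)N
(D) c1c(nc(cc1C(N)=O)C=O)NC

[CX3](=O)[OX2H0][#6] describes a carbonyl carbon bonded to an oxygen that is itself bonded to carbon (no H on that O) (an ester).
(A) has a carboxylic acid group (-C(=O)OH) but the singly-bonded O carries H (OX2H1, not H0).
(B) contains a methyl-ester group (-C(=O)OCH3), which satisfies every atom and bond constraint.
(C) has a primary amide (-C(=O)NH2) but the carbonyl is bonded to N, not to an O-C linkage.
(D) has a primary amide (-C(=O)NH2) but the carbonyl is bonded to N, not to an O-C linkage.
So the answer is (B).

B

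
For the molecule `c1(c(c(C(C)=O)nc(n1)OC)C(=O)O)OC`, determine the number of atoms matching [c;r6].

The query [c;r6] means: aromatic carbon that belongs to a six-membered ring.
Check the 16 heavy atoms by environment: 2× n (aromatic, in 6-ring) → no; 4× c (aromatic, in 6-ring) → match; 5× O (acyclic) → no; 5× C (acyclic) → no.
That gives 4 matching atoms.

4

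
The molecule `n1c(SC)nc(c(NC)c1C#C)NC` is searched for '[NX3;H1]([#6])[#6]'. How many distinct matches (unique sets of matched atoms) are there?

2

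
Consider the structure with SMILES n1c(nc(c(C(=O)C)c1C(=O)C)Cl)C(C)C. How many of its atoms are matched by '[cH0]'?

4

The query [cH0] means: aromatic carbon with no attached hydrogen (substituted or ring-fusion).
Check the 16 heavy atoms by environment: 2× n (aromatic, H0) → no; 4× c (aromatic, H0) → match; 1× C (H1) → no; 4× C (H3) → no; 2× C (H0) → no; 2× O (H0) → no; 1× Cl (H0) → no.
That gives 4 matching atoms.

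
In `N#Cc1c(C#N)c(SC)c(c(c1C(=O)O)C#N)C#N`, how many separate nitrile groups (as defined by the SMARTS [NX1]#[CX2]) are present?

4

[NX1]#[CX2] is the SMARTS for a nitrile: a nitrogen triple-bonded to a two-connected carbon.
The molecule carries 4 separate instances of a nitrile (-C#N) meeting every constraint; each maps to a distinct set of atoms, giving 4 matches.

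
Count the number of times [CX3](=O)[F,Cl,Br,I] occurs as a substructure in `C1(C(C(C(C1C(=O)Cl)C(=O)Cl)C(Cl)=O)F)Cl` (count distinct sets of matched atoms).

3

[CX3](=O)[F,Cl,Br,I] is the SMARTS for an acyl halide: a carbonyl carbon bonded to a halogen.
The molecule carries 3 separate instances of an acyl chloride (-C(=O)Cl) meeting every constraint; each maps to a distinct set of atoms, giving 3 matches.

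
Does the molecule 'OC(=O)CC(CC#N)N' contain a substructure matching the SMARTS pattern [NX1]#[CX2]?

The pattern [NX1]#[CX2] describes a nitrogen triple-bonded to a two-connected carbon — a nitrile.
The molecule carries a nitrile (-C#N), whose atoms satisfy every constraint of the query, so the pattern matches.

Yes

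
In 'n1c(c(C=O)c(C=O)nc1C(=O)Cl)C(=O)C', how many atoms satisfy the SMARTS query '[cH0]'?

Check the 16 heavy atoms by environment: 2× n (aromatic, H0) → no; 4× c (aromatic, H0) → match; 2× C (H0) → no; 4× O (H0) → no; 1× C (H3) → no; 1× Cl (H0) → no; 2× C (H1) → no.
That gives 4 matching atoms.

4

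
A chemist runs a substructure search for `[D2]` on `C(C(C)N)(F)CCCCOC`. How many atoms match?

Check the 11 heavy atoms by environment: 4× C (D2) → match; 2× C (D3) → no; 2× C (D1) → no; 1× F (D1) → no; 1× O (D2) → match; 1× N (D1) → no.
Summing the matching environments: 4 + 1 = 5 matching atoms.

5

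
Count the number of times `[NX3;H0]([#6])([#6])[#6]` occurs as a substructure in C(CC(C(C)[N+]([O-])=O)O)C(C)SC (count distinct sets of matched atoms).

[NX3;H0]([#6])([#6])[#6] is the SMARTS for a tertiary amine: a trivalent nitrogen with no H, bonded to three carbons.
No fragment in the molecule satisfies every constraint, giving 0 matches.

0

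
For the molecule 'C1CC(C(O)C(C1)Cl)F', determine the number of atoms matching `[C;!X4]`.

0

The query [C;!X4] means: aliphatic carbon that does not have four total connections.
Check the 9 heavy atoms by environment: 6× C (X4) → no; 1× O (X2) → no; 1× F (X1) → no; 1× Cl (X1) → no.
No environment satisfies the query, so 0 matching atoms.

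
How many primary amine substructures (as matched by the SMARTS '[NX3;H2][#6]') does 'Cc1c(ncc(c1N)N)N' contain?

[NX3;H2][#6] is the SMARTS for a primary amine: a trivalent nitrogen with two H attached to carbon.
The molecule carries 3 separate instances of a primary amino group (-NH2) meeting every constraint; each maps to a distinct set of atoms, giving 3 matches.

3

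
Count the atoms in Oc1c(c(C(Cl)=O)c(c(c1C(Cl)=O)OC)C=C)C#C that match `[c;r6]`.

The query [c;r6] means: aromatic carbon that belongs to a six-membered ring.
Check the 19 heavy atoms by environment: 6× c (aromatic, in 6-ring) → match; 7× C (acyclic) → no; 4× O (acyclic) → no; 2× Cl (acyclic) → no.
That gives 6 matching atoms.

6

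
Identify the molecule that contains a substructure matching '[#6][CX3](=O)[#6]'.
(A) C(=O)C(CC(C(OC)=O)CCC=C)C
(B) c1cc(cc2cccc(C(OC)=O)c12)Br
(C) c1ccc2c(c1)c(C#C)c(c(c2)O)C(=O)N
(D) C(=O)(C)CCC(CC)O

D

[#6][CX3](=O)[#6] describes a carbonyl carbon (no H) flanked by two carbons (a ketone).
(A) has a methyl-ester group (-C(=O)OCH3) but one neighbour of the carbonyl carbon is O, not C.
(B) has a methyl-ester group (-C(=O)OCH3) but one neighbour of the carbonyl carbon is O, not C.
(C) has a primary amide (-C(=O)NH2) but one neighbour of the carbonyl carbon is N, not C.
(D) contains an acetyl/ketone group (-C(=O)CH3), which satisfies every atom and bond constraint.
So the answer is (D).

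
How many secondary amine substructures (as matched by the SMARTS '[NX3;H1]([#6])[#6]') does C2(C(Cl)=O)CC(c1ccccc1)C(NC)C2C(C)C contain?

1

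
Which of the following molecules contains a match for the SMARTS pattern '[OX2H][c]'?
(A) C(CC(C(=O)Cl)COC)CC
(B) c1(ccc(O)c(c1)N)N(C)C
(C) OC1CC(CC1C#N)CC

B

[OX2H][c] describes a hydroxyl oxygen attached to an aromatic carbon (a phenol).
(A) has a methoxy ether (-OCH3) but the oxygen has H0, not H1.
(B) contains a hydroxyl group (-OH), which satisfies every atom and bond constraint.
(C) has a hydroxyl group (-OH) but the -OH is on an aliphatic carbon, not an aromatic c.
So the answer is (B).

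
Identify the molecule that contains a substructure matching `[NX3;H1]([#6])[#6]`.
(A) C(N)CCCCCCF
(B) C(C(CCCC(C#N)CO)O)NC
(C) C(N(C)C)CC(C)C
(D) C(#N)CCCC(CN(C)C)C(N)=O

B

[NX3;H1]([#6])[#6] describes a trivalent nitrogen with one H, bonded to two carbons (a secondary amine).
(A) has a primary amino group (-NH2) but the nitrogen has H2 and only one carbon neighbour.
(B) contains an N-methylamino group (-NHCH3), which satisfies every atom and bond constraint.
(C) has a dimethylamino group (-N(CH3)2) but the nitrogen has H0, not H1.
(D) has a primary amide (-C(=O)NH2) but the -C(=O)NH2 nitrogen has H2, not H1.
So the answer is (B).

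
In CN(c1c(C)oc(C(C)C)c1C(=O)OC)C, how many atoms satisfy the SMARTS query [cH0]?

Check the 16 heavy atoms by environment: 1× o (aromatic, H0) → no; 4× c (aromatic, H0) → match; 1× N (H0) → no; 6× C (H3) → no; 1× C (H0) → no; 2× O (H0) → no; 1× C (H1) → no.
That gives 4 matching atoms.

4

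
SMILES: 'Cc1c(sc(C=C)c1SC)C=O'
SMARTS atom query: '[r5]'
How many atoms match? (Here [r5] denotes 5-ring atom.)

5

The query [r5] means: r5 matches atoms in a five-membered ring.
Check the 12 heavy atoms by environment: 1× s (aromatic, in 5-ring) → match; 4× c (aromatic, in 5-ring) → match; 5× C (acyclic) → no; 1× O (acyclic) → no; 1× S (acyclic) → no.
Summing the matching environments: 1 + 4 = 5 matching atoms.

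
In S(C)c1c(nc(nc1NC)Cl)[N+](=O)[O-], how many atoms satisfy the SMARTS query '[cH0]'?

4

The query [cH0] means: aromatic carbon with no attached hydrogen (substituted or ring-fusion).
Check the 14 heavy atoms by environment: 2× n (aromatic, H0) → no; 4× c (aromatic, H0) → match; 1× Cl (H0) → no; 1× N (charge +1, H0) → no; 1× O (charge -1, H0) → no; 1× O (H0) → no; 1× S (H0) → no; 2× C (H3) → no; 1× N (H1) → no.
That gives 4 matching atoms.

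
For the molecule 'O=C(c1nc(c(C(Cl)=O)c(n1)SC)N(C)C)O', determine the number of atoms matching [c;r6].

The query [c;r6] means: aromatic carbon that belongs to a six-membered ring.
Check the 17 heavy atoms by environment: 2× n (aromatic, in 6-ring) → no; 4× c (aromatic, in 6-ring) → match; 5× C (acyclic) → no; 3× O (acyclic) → no; 1× S (acyclic) → no; 1× Cl (acyclic) → no; 1× N (acyclic) → no.
That gives 4 matching atoms.

4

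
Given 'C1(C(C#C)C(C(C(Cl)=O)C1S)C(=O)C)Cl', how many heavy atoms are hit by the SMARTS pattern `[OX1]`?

2

Check the 15 heavy atoms by environment: 6× C (X4) → no; 2× C (X2) → no; 1× S (X2) → no; 2× Cl (X1) → no; 2× C (X3) → no; 2× O (X1) → match.
That gives 2 matching atoms.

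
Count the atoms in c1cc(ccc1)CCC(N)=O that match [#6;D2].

The query [#6;D2] means: any carbon bonded to exactly two heavy atoms.
Check the 11 heavy atoms by environment: 2× C (D2) → match; 1× C (D3) → no; 1× O (D1) → no; 1× N (D1) → no; 1× c (aromatic, D3) → no; 5× c (aromatic, D2) → match.
Summing the matching environments: 2 + 5 = 7 matching atoms.

7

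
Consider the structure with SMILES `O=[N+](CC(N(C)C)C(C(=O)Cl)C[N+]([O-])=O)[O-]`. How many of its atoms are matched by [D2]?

2

The query [D2] means: atom with exactly two heavy-atom neighbours.
Check the 16 heavy atoms by environment: 2× C (D2) → match; 3× C (D3) → no; 2× N (charge +1, D3) → no; 2× O (charge -1, D1) → no; 3× O (D1) → no; 1× N (D3) → no; 2× C (D1) → no; 1× Cl (D1) → no.
That gives 2 matching atoms.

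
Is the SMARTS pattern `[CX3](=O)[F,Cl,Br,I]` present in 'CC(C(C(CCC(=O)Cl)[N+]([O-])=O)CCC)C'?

The pattern [CX3](=O)[F,Cl,Br,I] describes a carbonyl carbon bonded to a halogen — an acyl halide.
The molecule carries an acyl chloride (-C(=O)Cl), whose atoms satisfy every constraint of the query, so the pattern matches.

Yes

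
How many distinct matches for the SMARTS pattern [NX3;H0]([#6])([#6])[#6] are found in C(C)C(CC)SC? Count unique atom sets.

0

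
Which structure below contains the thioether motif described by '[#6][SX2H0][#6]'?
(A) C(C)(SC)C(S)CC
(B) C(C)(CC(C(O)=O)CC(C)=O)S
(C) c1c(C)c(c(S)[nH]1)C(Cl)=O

[#6][SX2H0][#6] describes an aliphatic sulfur bridging two carbons with no H on the sulfur (a thioether).
(A) contains a methylthio ether (-SCH3), which satisfies every atom and bond constraint.
(B) has a thiol (-SH) but the sulfur has H1, not H0 bridging two carbons.
(C) has a thiol (-SH) but the sulfur has H1, not H0 bridging two carbons.
So the answer is (A).

A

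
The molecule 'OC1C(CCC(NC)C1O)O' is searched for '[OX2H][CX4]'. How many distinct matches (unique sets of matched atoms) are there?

[OX2H][CX4] is the SMARTS for an aliphatic alcohol: a hydroxyl oxygen bound to an sp3 (X4) carbon.
The molecule carries 3 separate instances of a hydroxyl group (-OH) meeting every constraint; each maps to a distinct set of atoms, giving 3 matches.

3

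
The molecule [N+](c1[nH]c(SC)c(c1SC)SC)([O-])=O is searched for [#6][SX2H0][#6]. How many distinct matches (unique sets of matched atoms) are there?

3

[#6][SX2H0][#6] is the SMARTS for a thioether: an aliphatic sulfur bridging two carbons with no H on the sulfur.
The molecule carries 3 separate instances of a methylthio ether (-SCH3) meeting every constraint; each maps to a distinct set of atoms, giving 3 matches.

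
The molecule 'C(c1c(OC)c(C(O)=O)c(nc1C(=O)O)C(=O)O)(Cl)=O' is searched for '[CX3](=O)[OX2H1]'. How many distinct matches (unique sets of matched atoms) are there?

3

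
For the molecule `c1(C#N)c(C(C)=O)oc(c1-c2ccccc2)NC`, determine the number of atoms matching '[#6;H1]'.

5

The query [#6;H1] means: any carbon bearing exactly one hydrogen.
Check the 18 heavy atoms by environment: 1× o (aromatic, H0) → no; 5× c (aromatic, H0) → no; 1× N (H1) → no; 2× C (H3) → no; 2× C (H0) → no; 1× N (H0) → no; 1× O (H0) → no; 5× c (aromatic, H1) → match.
That gives 5 matching atoms.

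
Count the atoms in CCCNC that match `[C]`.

4

The query [C] means: uppercase C matches aliphatic (non-aromatic) carbon only.
Check the 5 heavy atoms by environment: 4× C → match; 1× N → no.
That gives 4 matching atoms.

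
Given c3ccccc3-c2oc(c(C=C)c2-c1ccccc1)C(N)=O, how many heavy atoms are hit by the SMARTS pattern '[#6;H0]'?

Check the 22 heavy atoms by environment: 1× o (aromatic, H0) → no; 6× c (aromatic, H0) → match; 10× c (aromatic, H1) → no; 1× C (H1) → no; 1× C (H2) → no; 1× C (H0) → match; 1× O (H0) → no; 1× N (H2) → no.
Summing the matching environments: 6 + 1 = 7 matching atoms.

7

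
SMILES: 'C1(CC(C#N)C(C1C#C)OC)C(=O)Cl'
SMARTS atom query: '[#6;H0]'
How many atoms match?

3

Check the 14 heavy atoms by environment: 5× C (H1) → no; 1× C (H2) → no; 3× C (H0) → match; 2× O (H0) → no; 1× Cl (H0) → no; 1× C (H3) → no; 1× N (H0) → no.
That gives 3 matching atoms.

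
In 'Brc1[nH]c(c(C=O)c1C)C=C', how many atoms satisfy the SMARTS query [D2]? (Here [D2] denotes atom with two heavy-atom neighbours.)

The query [D2] means: atom with exactly two heavy-atom neighbours.
Check the 11 heavy atoms by environment: 1× n (aromatic, D2) → match; 4× c (aromatic, D3) → no; 2× C (D1) → no; 1× Br (D1) → no; 2× C (D2) → match; 1× O (D1) → no.
Summing the matching environments: 1 + 2 = 3 matching atoms.

3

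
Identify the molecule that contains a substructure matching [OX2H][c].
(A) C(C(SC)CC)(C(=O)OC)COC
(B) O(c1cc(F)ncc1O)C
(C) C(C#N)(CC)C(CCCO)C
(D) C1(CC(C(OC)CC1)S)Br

B

[OX2H][c] describes a hydroxyl oxygen attached to an aromatic carbon (a phenol).
(A) has a methoxy ether (-OCH3) but the oxygen has H0, not H1.
(B) contains a hydroxyl group (-OH), which satisfies every atom and bond constraint.
(C) has a hydroxyl group (-OH) but the -OH is on an aliphatic carbon, not an aromatic c.
(D) has a methoxy ether (-OCH3) but the oxygen has H0, not H1.
So the answer is (B).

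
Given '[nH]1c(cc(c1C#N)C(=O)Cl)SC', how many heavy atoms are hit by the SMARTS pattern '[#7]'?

The query [#7] means: #7 matches any nitrogen atom regardless of aromaticity.
Check the 12 heavy atoms by environment: 1× n (aromatic) → match; 4× c (aromatic) → no; 1× S → no; 3× C → no; 1× O → no; 1× Cl → no; 1× N → match.
Summing the matching environments: 1 + 1 = 2 matching atoms.

2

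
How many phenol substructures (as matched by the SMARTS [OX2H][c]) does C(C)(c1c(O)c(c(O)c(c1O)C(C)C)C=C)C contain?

[OX2H][c] is the SMARTS for a phenol: a hydroxyl oxygen attached to an aromatic carbon.
The molecule carries 3 separate instances of a hydroxyl group (-OH) meeting every constraint; each maps to a distinct set of atoms, giving 3 matches.

3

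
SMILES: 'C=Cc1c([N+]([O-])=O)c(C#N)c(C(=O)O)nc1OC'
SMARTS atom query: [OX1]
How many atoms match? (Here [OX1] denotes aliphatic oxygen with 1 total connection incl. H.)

3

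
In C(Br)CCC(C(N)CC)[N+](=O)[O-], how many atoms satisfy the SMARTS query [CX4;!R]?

7

Check the 12 heavy atoms by environment: 7× C (X4, acyclic) → match; 1× N (charge +1, X3, acyclic) → no; 1× O (charge -1, X1, acyclic) → no; 1× O (X1, acyclic) → no; 1× N (X3, acyclic) → no; 1× Br (X1, acyclic) → no.
That gives 7 matching atoms.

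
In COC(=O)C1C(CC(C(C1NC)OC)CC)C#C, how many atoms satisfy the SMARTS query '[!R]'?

12

Check the 18 heavy atoms by environment: 6× C (in 6-ring) → no; 1× N (acyclic) → match; 8× C (acyclic) → match; 3× O (acyclic) → match.
Summing the matching environments: 1 + 8 + 3 = 12 matching atoms.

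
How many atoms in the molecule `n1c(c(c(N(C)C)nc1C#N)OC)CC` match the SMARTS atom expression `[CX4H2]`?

The query [CX4H2] means: sp3 carbon (X4) with exactly two hydrogens.
Check the 15 heavy atoms by environment: 2× n (aromatic, H0, X2) → no; 4× c (aromatic, H0, X3) → no; 1× C (H0, X2) → no; 1× N (H0, X1) → no; 1× O (H0, X2) → no; 4× C (H3, X4) → no; 1× C (H2, X4) → match; 1× N (H0, X3) → no.
That gives 1 matching atom.

1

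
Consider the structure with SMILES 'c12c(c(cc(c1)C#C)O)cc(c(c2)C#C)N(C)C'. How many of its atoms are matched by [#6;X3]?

10

The query [#6;X3] means: any carbon (aromatic or not) with three total connections.
Check the 18 heavy atoms by environment: 10× c (aromatic, X3) → match; 4× C (X2) → no; 1× N (X3) → no; 2× C (X4) → no; 1× O (X2) → no.
That gives 10 matching atoms.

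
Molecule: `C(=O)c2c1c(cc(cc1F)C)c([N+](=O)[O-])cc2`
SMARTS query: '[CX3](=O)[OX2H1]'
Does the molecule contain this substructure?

No

The pattern [CX3](=O)[OX2H1] describes an sp2 carbon double-bonded to O and single-bonded to an -OH oxygen — a carboxylic acid.
The closest candidate here is an aldehyde (-CHO), but there is no singly-bonded oxygen on the carbonyl carbon. No other fragment satisfies the full query, so there is no match.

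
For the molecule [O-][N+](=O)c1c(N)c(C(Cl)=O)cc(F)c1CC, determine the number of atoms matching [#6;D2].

2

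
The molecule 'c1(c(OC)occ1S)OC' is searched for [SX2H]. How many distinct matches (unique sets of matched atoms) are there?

[SX2H] is the SMARTS for a thiol: an aliphatic sulfur with two connections, one being H.
Exactly one fragment in the molecule meets all constraints, giving 1 match.

1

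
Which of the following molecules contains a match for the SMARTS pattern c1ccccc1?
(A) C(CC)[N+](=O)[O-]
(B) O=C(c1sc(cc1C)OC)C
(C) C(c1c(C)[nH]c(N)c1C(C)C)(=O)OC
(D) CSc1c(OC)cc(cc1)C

c1ccccc1 describes six aromatic carbons in a ring (a benzene ring).
(A) has a methyl group (-CH3) but no six-membered all-carbon aromatic ring is present.
(B) has a methyl group (-CH3) but no six-membered all-carbon aromatic ring is present.
(C) has a methyl group (-CH3) but no six-membered all-carbon aromatic ring is present.
(D) contains the required atom environment, so the pattern matches.
So the answer is (D).

D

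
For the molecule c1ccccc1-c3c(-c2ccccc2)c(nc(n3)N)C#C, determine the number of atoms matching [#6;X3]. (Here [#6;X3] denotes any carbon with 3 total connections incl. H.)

16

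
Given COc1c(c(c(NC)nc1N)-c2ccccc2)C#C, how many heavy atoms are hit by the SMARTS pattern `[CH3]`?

The query [CH3] means: aliphatic carbon with exactly three hydrogens.
Check the 19 heavy atoms by environment: 1× n (aromatic, H0) → no; 6× c (aromatic, H0) → no; 1× N (H2) → no; 1× N (H1) → no; 2× C (H3) → match; 1× O (H0) → no; 1× C (H0) → no; 1× C (H1) → no; 5× c (aromatic, H1) → no.
That gives 2 matching atoms.

2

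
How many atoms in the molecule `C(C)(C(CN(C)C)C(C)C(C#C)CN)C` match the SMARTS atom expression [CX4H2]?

The query [CX4H2] means: sp3 carbon (X4) with exactly two hydrogens.
Check the 15 heavy atoms by environment: 2× C (H2, X4) → match; 4× C (H1, X4) → no; 1× N (H2, X3) → no; 5× C (H3, X4) → no; 1× N (H0, X3) → no; 1× C (H0, X2) → no; 1× C (H1, X2) → no.
That gives 2 matching atoms.

2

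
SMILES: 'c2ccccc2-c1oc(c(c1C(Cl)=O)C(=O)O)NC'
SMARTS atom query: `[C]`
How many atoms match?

3

The query [C] means: uppercase C matches aliphatic (non-aromatic) carbon only.
Check the 19 heavy atoms by environment: 1× o (aromatic) → no; 10× c (aromatic) → no; 3× C → match; 3× O → no; 1× N → no; 1× Cl → no.
That gives 3 matching atoms.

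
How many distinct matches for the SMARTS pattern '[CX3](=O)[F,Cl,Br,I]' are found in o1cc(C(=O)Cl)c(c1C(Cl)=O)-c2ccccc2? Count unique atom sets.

2

[CX3](=O)[F,Cl,Br,I] is the SMARTS for an acyl halide: a carbonyl carbon bonded to a halogen.
The molecule carries 2 separate instances of an acyl chloride (-C(=O)Cl) meeting every constraint; each maps to a distinct set of atoms, giving 2 matches.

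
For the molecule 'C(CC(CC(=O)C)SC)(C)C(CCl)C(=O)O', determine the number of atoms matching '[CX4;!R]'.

9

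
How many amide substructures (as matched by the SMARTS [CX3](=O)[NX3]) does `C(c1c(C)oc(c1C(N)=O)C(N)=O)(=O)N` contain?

3

[CX3](=O)[NX3] is the SMARTS for an amide: a carbonyl carbon bonded to a trivalent nitrogen.
The molecule carries 3 separate instances of a primary amide (-C(=O)NH2) meeting every constraint; each maps to a distinct set of atoms, giving 3 matches.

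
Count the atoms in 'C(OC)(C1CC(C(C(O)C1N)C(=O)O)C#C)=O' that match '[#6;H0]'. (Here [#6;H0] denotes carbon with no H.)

3

The query [#6;H0] means: any carbon with no attached hydrogen.
Check the 17 heavy atoms by environment: 6× C (H1) → no; 1× C (H2) → no; 3× C (H0) → match; 2× O (H1) → no; 3× O (H0) → no; 1× C (H3) → no; 1× N (H2) → no.
That gives 3 matching atoms.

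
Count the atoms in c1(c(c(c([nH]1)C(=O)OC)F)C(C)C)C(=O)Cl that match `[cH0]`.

4

The query [cH0] means: aromatic carbon with no attached hydrogen (substituted or ring-fusion).
Check the 16 heavy atoms by environment: 1× n (aromatic, H1) → no; 4× c (aromatic, H0) → match; 2× C (H0) → no; 3× O (H0) → no; 3× C (H3) → no; 1× F (H0) → no; 1× Cl (H0) → no; 1× C (H1) → no.
That gives 4 matching atoms.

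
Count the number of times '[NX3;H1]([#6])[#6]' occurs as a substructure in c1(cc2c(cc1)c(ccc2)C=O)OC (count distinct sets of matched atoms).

0

[NX3;H1]([#6])[#6] is the SMARTS for a secondary amine: a trivalent nitrogen with one H, bonded to two carbons.
No fragment in the molecule satisfies every constraint, giving 0 matches.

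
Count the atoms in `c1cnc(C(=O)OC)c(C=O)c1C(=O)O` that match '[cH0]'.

Check the 15 heavy atoms by environment: 1× n (aromatic, H0) → no; 3× c (aromatic, H0) → match; 2× c (aromatic, H1) → no; 2× C (H0) → no; 4× O (H0) → no; 1× O (H1) → no; 1× C (H3) → no; 1× C (H1) → no.
That gives 3 matching atoms.

3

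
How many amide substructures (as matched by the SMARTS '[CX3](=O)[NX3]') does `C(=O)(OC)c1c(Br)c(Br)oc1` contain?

0

[CX3](=O)[NX3] is the SMARTS for an amide: a carbonyl carbon bonded to a trivalent nitrogen.
The molecule has a methyl-ester group (-C(=O)OCH3), but the carbonyl is bonded to O, not to an NX3 nitrogen; nothing else fits, so there are 0 matches.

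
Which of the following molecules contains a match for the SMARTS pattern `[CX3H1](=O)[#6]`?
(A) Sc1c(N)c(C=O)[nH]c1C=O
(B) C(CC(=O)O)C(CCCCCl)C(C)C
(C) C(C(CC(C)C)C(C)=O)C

[CX3H1](=O)[#6] describes an sp2 carbon with one H, double-bonded to O and single-bonded to carbon (an aldehyde).
(A) contains an aldehyde (-CHO), which satisfies every atom and bond constraint.
(B) has a carboxylic acid group (-C(=O)OH) but the carbonyl carbon has H0 and is bonded to O, not H1.
(C) has an acetyl/ketone group (-C(=O)CH3) but the carbonyl carbon has H0 (two carbon neighbours), not H1.
So the answer is (A).

A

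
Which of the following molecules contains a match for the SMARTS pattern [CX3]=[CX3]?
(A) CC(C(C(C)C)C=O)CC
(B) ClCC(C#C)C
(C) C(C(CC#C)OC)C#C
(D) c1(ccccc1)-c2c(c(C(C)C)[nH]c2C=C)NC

D

[CX3]=[CX3] describes a non-aromatic C=C double bond between two sp2 carbons (an alkene).
(A) has an ethyl group (-CH2CH3) but its C-C bond is a single bond between CX4 carbons, not CX3=CX3.
(B) has an ethynyl group (-C#CH) but the C-C bond is a triple bond, not a double bond.
(C) has an ethynyl group (-C#CH) but the C-C bond is a triple bond, not a double bond.
(D) contains a vinyl group (-CH=CH2), which satisfies every atom and bond constraint.
So the answer is (D).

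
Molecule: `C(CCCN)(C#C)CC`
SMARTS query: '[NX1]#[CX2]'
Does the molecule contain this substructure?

No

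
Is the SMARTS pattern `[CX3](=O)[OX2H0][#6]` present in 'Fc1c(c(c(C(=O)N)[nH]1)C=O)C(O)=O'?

The pattern [CX3](=O)[OX2H0][#6] describes a carbonyl carbon bonded to an oxygen that is itself bonded to carbon (no H on that O) — an ester.
The closest candidate here is a primary amide (-C(=O)NH2), but the carbonyl is bonded to N, not to an O-C linkage. No other fragment satisfies the full query, so there is no match.

No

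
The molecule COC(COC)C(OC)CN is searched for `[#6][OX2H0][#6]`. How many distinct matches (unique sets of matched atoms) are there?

[#6][OX2H0][#6] is the SMARTS for an ether: an aliphatic oxygen bridging two carbons with no H on the oxygen.
The molecule carries 3 separate instances of a methoxy ether (-OCH3) meeting every constraint; each maps to a distinct set of atoms, giving 3 matches.

3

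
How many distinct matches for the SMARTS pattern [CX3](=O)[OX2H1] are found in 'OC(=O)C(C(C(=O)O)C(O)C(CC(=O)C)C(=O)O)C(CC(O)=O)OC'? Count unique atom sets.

[CX3](=O)[OX2H1] is the SMARTS for a carboxylic acid: an sp2 carbon double-bonded to O and single-bonded to an -OH oxygen.
The molecule carries 4 separate instances of a carboxylic acid group (-C(=O)OH) meeting every constraint; each maps to a distinct set of atoms, giving 4 matches.

4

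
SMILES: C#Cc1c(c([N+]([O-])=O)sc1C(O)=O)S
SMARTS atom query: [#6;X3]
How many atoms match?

5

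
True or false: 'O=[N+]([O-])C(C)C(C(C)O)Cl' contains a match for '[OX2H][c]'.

False

The pattern [OX2H][c] describes a hydroxyl oxygen attached to an aromatic carbon — a phenol.
The closest candidate here is a hydroxyl group (-OH), but the -OH is on an aliphatic carbon, not an aromatic c. No other fragment satisfies the full query, so there is no match.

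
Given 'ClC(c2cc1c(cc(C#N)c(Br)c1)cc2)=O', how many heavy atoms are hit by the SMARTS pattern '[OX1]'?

The query [OX1] means: aliphatic oxygen with one total connection — typically a carbonyl =O or an oxide.
Check the 16 heavy atoms by environment: 10× c (aromatic, X3) → no; 1× C (X3) → no; 1× O (X1) → match; 1× Cl (X1) → no; 1× Br (X1) → no; 1× C (X2) → no; 1× N (X1) → no.
That gives 1 matching atom.

1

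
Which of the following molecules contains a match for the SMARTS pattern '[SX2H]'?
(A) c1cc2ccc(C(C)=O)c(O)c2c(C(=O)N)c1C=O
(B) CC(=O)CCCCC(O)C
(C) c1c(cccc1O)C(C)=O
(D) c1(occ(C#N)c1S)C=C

[SX2H] describes an aliphatic sulfur with two connections, one being H (a thiol).
(A) has a hydroxyl group (-OH) but it is an -OH, not an -SH.
(B) has a hydroxyl group (-OH) but it is an -OH, not an -SH.
(C) has a hydroxyl group (-OH) but it is an -OH, not an -SH.
(D) contains a thiol (-SH), which satisfies every atom and bond constraint.
So the answer is (D).

D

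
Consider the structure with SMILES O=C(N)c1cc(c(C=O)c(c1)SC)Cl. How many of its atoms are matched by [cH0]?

4

The query [cH0] means: aromatic carbon with no attached hydrogen (substituted or ring-fusion).
Check the 14 heavy atoms by environment: 4× c (aromatic, H0) → match; 2× c (aromatic, H1) → no; 1× S (H0) → no; 1× C (H3) → no; 1× C (H1) → no; 2× O (H0) → no; 1× Cl (H0) → no; 1× C (H0) → no; 1× N (H2) → no.
That gives 4 matching atoms.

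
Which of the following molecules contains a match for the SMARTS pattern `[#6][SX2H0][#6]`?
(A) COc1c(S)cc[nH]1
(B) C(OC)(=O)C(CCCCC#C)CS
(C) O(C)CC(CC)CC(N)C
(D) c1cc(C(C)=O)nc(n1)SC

[#6][SX2H0][#6] describes an aliphatic sulfur bridging two carbons with no H on the sulfur (a thioether).
(A) has a methoxy ether (-OCH3) but the bridging atom is O, not S.
(B) has a thiol (-SH) but the sulfur has H1, not H0 bridging two carbons.
(C) has a methoxy ether (-OCH3) but the bridging atom is O, not S.
(D) contains a methylthio ether (-SCH3), which satisfies every atom and bond constraint.
So the answer is (D).

D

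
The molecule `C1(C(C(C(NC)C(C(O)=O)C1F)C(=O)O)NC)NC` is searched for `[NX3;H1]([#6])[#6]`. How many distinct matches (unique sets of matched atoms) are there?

[NX3;H1]([#6])[#6] is the SMARTS for a secondary amine: a trivalent nitrogen with one H, bonded to two carbons.
The molecule carries 3 separate instances of an N-methylamino group (-NHCH3) meeting every constraint; each maps to a distinct set of atoms, giving 3 matches.

3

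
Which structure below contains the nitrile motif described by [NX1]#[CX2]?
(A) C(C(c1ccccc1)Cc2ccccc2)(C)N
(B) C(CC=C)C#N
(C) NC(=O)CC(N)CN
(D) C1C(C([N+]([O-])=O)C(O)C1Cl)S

B

[NX1]#[CX2] describes a nitrogen triple-bonded to a two-connected carbon (a nitrile).
(A) has a primary amino group (-NH2) but the nitrogen is NX3 (three connections), not NX1 triple-bonded.
(B) contains a nitrile (-C#N), which satisfies every atom and bond constraint.
(C) has a primary amino group (-NH2) but the nitrogen is NX3 (three connections), not NX1 triple-bonded.
(D) has a nitro group (-[N+](=O)[O-]) but there is no C#N triple bond.
So the answer is (B).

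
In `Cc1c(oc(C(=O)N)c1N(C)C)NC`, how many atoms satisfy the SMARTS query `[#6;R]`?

4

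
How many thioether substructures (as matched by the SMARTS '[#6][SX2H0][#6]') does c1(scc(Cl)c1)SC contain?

1

[#6][SX2H0][#6] is the SMARTS for a thioether: an aliphatic sulfur bridging two carbons with no H on the sulfur.
Exactly one fragment in the molecule meets all constraints, giving 1 match.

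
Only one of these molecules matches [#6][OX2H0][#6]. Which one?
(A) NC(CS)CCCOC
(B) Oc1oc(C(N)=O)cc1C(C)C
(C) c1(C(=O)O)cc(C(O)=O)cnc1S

A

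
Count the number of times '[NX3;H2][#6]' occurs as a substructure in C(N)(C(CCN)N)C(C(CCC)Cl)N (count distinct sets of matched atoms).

[NX3;H2][#6] is the SMARTS for a primary amine: a trivalent nitrogen with two H attached to carbon.
The molecule carries 4 separate instances of a primary amino group (-NH2) meeting every constraint; each maps to a distinct set of atoms, giving 4 matches.

4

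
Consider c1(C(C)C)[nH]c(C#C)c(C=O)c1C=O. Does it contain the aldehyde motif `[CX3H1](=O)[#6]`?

Yes

The pattern [CX3H1](=O)[#6] describes an sp2 carbon with one H, double-bonded to O and single-bonded to carbon — an aldehyde.
The molecule carries an aldehyde (-CHO), whose atoms satisfy every constraint of the query, so the pattern matches.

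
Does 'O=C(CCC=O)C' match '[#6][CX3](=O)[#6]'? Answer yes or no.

Yes

The pattern [#6][CX3](=O)[#6] describes a carbonyl carbon (no H) flanked by two carbons — a ketone.
The molecule carries an acetyl/ketone group (-C(=O)CH3), whose atoms satisfy every constraint of the query, so the pattern matches.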